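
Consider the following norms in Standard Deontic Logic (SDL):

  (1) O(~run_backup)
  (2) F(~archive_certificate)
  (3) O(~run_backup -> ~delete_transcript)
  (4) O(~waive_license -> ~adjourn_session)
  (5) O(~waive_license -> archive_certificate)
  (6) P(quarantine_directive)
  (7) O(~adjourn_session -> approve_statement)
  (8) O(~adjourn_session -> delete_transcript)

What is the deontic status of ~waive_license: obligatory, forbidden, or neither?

Forbidden

Premise 1 states O(~run_backup) outright.
With premise 3, O(~run_backup -> ~delete_transcript), the K-axiom yields O(~delete_transcript).
Premise 8, O(~adjourn_session -> delete_transcript), contraposes to O(~delete_transcript -> adjourn_session); with O(~delete_transcript) we get O(adjourn_session).
Premise 4 is O(~waive_license -> ~adjourn_session); contrapositively O(adjourn_session -> waive_license). Since O(adjourn_session) holds, K gives O(waive_license).
Premises 2, 5, 6, 7 do not contribute to this derivation.
Thus O(waive_license), which is F(~waive_license): ~waive_license is forbidden.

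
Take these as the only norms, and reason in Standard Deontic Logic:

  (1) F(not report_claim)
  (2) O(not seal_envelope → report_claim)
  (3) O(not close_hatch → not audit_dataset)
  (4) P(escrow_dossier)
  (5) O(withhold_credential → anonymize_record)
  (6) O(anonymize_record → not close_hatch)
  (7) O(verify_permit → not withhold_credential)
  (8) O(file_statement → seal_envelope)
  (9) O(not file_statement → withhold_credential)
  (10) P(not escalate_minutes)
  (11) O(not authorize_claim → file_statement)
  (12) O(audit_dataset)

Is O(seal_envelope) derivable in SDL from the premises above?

Premise 12 gives O(audit_dataset).
Premise 3 is O(not close_hatch → not audit_dataset); contrapositively O(audit_dataset → close_hatch). Since O(audit_dataset) holds, K gives O(close_hatch).
Premise 6 is O(anonymize_record → not close_hatch); contrapositively O(close_hatch → not anonymize_record). Since O(close_hatch) holds, K gives O(not anonymize_record).
Premise 5 is O(withhold_credential → anonymize_record); contrapositively O(not anonymize_record → not withhold_credential). Since O(not anonymize_record) holds, K gives O(not withhold_credential).
The contrapositive of premise 9 (O(not file_statement → withhold_credential)) is O(not withhold_credential → file_statement), and O(not withhold_credential) is already established, so O(file_statement).
Premise 8 is O(file_statement → seal_envelope); since O(file_statement), deontic closure gives O(seal_envelope).
Premises 1, 2, 4, 7, 10, 11 do not contribute to this derivation.
So O(seal_envelope) follows.

Yes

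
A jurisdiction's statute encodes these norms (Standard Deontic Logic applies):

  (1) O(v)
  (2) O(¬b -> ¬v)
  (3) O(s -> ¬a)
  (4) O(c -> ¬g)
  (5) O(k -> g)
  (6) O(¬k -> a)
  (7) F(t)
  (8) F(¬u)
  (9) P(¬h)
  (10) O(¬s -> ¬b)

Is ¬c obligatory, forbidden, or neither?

Obligatory

From premise 1 we have O(v).
Premise 2, O(¬b -> ¬v), contraposes to O(v -> b); with O(v) we get O(b).
Premise 10, O(¬s -> ¬b), contraposes to O(b -> s); with O(b) we get O(s).
From O(s) and premise 3, O(s -> ¬a), we obtain O(¬a).
Premise 6 is O(¬k -> a); contrapositively O(¬a -> k). Since O(¬a) holds, K gives O(k).
With premise 5, O(k -> g), the K-axiom yields O(g).
Premise 4 is O(c -> ¬g); contrapositively O(g -> ¬c). Since O(g) holds, K gives O(¬c).
Premises 7, 8, 9 do not contribute to this derivation.
Hence ¬c is obligatory.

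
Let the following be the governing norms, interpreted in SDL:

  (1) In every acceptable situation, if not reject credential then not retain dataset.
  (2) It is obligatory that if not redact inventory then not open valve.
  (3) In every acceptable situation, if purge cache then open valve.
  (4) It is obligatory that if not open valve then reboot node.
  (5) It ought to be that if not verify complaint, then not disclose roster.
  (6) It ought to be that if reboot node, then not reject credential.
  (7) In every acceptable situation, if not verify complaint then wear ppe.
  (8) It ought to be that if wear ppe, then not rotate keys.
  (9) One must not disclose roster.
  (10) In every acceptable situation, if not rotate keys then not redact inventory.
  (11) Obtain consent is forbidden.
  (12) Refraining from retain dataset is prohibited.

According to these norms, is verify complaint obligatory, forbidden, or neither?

Premise 12, F(¬retain_dataset), is equivalent to O(retain_dataset).
Premise 1, O(¬reject_credential → ¬retain_dataset), contraposes to O(retain_dataset → reject_credential); with O(retain_dataset) we get O(reject_credential).
Premise 6, O(reboot_node → ¬reject_credential), contraposes to O(reject_credential → ¬reboot_node); with O(reject_credential) we get O(¬reboot_node).
The contrapositive of premise 4 (O(¬open_valve → reboot_node)) is O(¬reboot_node → open_valve), and O(¬reboot_node) is already established, so O(open_valve).
The contrapositive of premise 2 (O(¬redact_inventory → ¬open_valve)) is O(open_valve → redact_inventory), and O(open_valve) is already established, so O(redact_inventory).
Premise 10 is O(¬rotate_keys → ¬redact_inventory); contrapositively O(redact_inventory → rotate_keys). Since O(redact_inventory) holds, K gives O(rotate_keys).
The contrapositive of premise 8 (O(wear_ppe → ¬rotate_keys)) is O(rotate_keys → ¬wear_ppe), and O(rotate_keys) is already established, so O(¬wear_ppe).
Premise 7, O(¬verify_complaint → wear_ppe), contraposes to O(¬wear_ppe → verify_complaint); with O(¬wear_ppe) we get O(verify_complaint).
Premises 3, 5, 9, 11 do not contribute to this derivation.
Hence verify_complaint is obligatory.

Obligatory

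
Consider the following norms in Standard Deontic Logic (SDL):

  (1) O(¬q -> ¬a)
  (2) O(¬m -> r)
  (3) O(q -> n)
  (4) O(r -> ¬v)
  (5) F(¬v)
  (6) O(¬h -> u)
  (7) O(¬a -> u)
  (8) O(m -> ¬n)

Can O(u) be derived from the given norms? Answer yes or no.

Yes

F(¬v) at premise 5 means O(v).
Premise 4 is O(r -> ¬v); contrapositively O(v -> ¬r). Since O(v) holds, K gives O(¬r).
Premise 2, O(¬m -> r), contraposes to O(¬r -> m); with O(¬r) we get O(m).
With premise 8, O(m -> ¬n), the K-axiom yields O(¬n).
Premise 3 is O(q -> n); contrapositively O(¬n -> ¬q). Since O(¬n) holds, K gives O(¬q).
From O(¬q) and premise 1, O(¬q -> ¬a), we obtain O(¬a).
Premise 7 is O(¬a -> u); since O(¬a), deontic closure gives O(u).
Premise 6 does not contribute to this derivation.
So O(u) follows.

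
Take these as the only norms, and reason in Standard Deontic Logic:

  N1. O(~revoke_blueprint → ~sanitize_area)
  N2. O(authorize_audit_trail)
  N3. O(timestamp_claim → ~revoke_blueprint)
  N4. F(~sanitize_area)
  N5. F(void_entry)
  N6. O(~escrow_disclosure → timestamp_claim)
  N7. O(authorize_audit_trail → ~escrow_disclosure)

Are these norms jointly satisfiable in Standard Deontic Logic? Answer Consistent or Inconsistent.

Inconsistent

Premise 4 is F(~sanitize_area), i.e. O(sanitize_area).
Premise 1, O(~revoke_blueprint → ~sanitize_area), contraposes to O(sanitize_area → revoke_blueprint); with O(sanitize_area) we get O(revoke_blueprint).
The contrapositive of premise 3 (O(timestamp_claim → ~revoke_blueprint)) is O(revoke_blueprint → ~timestamp_claim), and O(revoke_blueprint) is already established, so O(~timestamp_claim).
Premise 6, O(~escrow_disclosure → timestamp_claim), contraposes to O(~timestamp_claim → escrow_disclosure); with O(~timestamp_claim) we get O(escrow_disclosure).
The contrapositive of premise 7 (O(authorize_audit_trail → ~escrow_disclosure)) is O(escrow_disclosure → ~authorize_audit_trail), and O(escrow_disclosure) is already established, so O(~authorize_audit_trail).
Yet premise 2 states O(authorize_audit_trail).
We now have both O(~authorize_audit_trail) and O(authorize_audit_trail) — authorize_audit_trail is simultaneously obligatory and forbidden, violating the D-axiom.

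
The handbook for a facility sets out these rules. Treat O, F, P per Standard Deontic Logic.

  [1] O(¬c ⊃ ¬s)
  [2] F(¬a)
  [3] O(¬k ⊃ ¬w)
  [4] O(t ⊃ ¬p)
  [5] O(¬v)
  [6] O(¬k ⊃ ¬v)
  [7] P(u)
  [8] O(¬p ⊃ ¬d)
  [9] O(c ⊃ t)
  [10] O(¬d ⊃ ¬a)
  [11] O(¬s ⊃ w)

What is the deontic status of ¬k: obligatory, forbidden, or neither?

Forbidden

Premise 2 is F(¬a), i.e. O(a).
The contrapositive of premise 10 (O(¬d ⊃ ¬a)) is O(a ⊃ d), and O(a) is already established, so O(d).
Premise 8, O(¬p ⊃ ¬d), contraposes to O(d ⊃ p); with O(d) we get O(p).
The contrapositive of premise 4 (O(t ⊃ ¬p)) is O(p ⊃ ¬t), and O(p) is already established, so O(¬t).
Premise 9 is O(c ⊃ t); contrapositively O(¬t ⊃ ¬c). Since O(¬t) holds, K gives O(¬c).
Applying K to premise 1 (O(¬c ⊃ ¬s)) and O(¬c) yields O(¬s).
Applying K to premise 11 (O(¬s ⊃ w)) and O(¬s) yields O(w).
Premise 3 is O(¬k ⊃ ¬w); contrapositively O(w ⊃ k). Since O(w) holds, K gives O(k).
Premises 5, 6, 7 do not contribute to this derivation.
Thus O(k), which is F(¬k): ¬k is forbidden.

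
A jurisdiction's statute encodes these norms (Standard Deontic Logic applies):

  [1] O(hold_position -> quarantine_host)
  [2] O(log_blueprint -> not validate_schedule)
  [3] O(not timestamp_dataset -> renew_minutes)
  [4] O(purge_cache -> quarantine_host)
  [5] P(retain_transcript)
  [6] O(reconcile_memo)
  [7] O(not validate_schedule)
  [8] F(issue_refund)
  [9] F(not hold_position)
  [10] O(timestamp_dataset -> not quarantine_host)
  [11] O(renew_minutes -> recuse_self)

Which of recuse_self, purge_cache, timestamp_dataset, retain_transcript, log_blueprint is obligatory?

Premise 9, F(not hold_position), is equivalent to O(hold_position).
Premise 1 is O(hold_position -> quarantine_host); since O(hold_position), deontic closure gives O(quarantine_host).
Premise 10, O(timestamp_dataset -> not quarantine_host), contraposes to O(quarantine_host -> not timestamp_dataset); with O(quarantine_host) we get O(not timestamp_dataset).
Applying K to premise 3 (O(not timestamp_dataset -> renew_minutes)) and O(not timestamp_dataset) yields O(renew_minutes).
From O(renew_minutes) and premise 11, O(renew_minutes -> recuse_self), we obtain O(recuse_self).
So O(recuse_self) holds — recuse_self is obligatory. None of the other listed options is made obligatory by any chain of premises.

recuse_self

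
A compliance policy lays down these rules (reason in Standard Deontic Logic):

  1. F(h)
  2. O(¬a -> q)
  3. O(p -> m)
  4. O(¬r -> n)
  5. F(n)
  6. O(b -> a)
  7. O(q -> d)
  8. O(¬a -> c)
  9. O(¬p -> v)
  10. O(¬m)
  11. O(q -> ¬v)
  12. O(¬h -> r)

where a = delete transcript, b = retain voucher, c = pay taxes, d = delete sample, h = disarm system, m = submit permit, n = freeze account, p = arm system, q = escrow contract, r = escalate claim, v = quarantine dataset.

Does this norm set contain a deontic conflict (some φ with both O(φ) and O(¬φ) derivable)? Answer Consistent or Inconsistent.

Consistent

Premise 4 is O(¬r -> n), but O(¬r) is not derivable from the premises, so it does not yield O(n).
So O(n) is not derivable, and the apparent clash with O(¬n) does not arise.
A world satisfying every obligation exists (e.g. a=true, b=false, c=false, d=false, h=false, m=false, n=false, p=false, q=false, r=true, v=true); no atom is both obligatory and forbidden, so the set is consistent.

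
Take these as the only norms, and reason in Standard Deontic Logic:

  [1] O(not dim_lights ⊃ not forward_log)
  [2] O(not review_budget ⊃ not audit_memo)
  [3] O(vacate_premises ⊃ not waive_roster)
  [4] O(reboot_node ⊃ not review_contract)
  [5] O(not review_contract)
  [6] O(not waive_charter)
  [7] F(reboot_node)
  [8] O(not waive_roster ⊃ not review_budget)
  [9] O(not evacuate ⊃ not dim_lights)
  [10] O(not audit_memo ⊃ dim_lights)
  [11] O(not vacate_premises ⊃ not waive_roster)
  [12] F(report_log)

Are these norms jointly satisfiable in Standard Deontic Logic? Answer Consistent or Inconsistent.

Consistent

Premise 4 is O(reboot_node ⊃ not review_contract); even if O(not review_contract) held, inferring O(reboot_node) would be affirming the consequent — invalid.
So O(reboot_node) is not derivable, and the apparent clash with O(not reboot_node) does not arise.
A world satisfying every obligation exists (e.g. audit_memo=false, dim_lights=true, evacuate=true, forward_log=false, reboot_node=false, report_log=false, review_budget=false, review_contract=false, vacate_premises=false, waive_charter=false, waive_roster=false); no atom is both obligatory and forbidden, so the set is consistent.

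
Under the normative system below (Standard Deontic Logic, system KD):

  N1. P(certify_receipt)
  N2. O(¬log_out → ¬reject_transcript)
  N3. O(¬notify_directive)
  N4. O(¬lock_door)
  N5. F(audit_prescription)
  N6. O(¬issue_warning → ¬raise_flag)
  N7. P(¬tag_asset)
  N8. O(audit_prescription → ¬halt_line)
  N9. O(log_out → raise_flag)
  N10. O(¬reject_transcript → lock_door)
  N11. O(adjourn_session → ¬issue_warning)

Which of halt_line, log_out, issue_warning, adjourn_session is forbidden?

adjourn_session

Premise 4 states O(¬lock_door) outright.
The contrapositive of premise 10 (O(¬reject_transcript → lock_door)) is O(¬lock_door → reject_transcript), and O(¬lock_door) is already established, so O(reject_transcript).
Premise 2 is O(¬log_out → ¬reject_transcript); contrapositively O(reject_transcript → log_out). Since O(reject_transcript) holds, K gives O(log_out).
With premise 9, O(log_out → raise_flag), the K-axiom yields O(raise_flag).
Premise 6 is O(¬issue_warning → ¬raise_flag); contrapositively O(raise_flag → issue_warning). Since O(raise_flag) holds, K gives O(issue_warning).
Premise 11, O(adjourn_session → ¬issue_warning), contraposes to O(issue_warning → ¬adjourn_session); with O(issue_warning) we get O(¬adjourn_session).
So O(¬adjourn_session) holds, i.e. adjourn_session is forbidden. None of the other listed options is forbidden under the premises.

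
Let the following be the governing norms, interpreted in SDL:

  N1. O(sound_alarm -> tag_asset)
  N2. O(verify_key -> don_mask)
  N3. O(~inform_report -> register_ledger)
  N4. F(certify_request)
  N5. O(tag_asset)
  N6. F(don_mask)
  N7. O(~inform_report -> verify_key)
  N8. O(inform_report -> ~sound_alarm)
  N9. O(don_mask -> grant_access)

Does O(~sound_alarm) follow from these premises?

Yes

Premise 6 is F(don_mask), i.e. O(~don_mask).
Premise 2, O(verify_key -> don_mask), contraposes to O(~don_mask -> ~verify_key); with O(~don_mask) we get O(~verify_key).
Premise 7 is O(~inform_report -> verify_key); contrapositively O(~verify_key -> inform_report). Since O(~verify_key) holds, K gives O(inform_report).
Premise 8 is O(inform_report -> ~sound_alarm); since O(inform_report), deontic closure gives O(~sound_alarm).
Premises 1, 3, 4, 5, 9 do not contribute to this derivation.
So O(~sound_alarm) follows.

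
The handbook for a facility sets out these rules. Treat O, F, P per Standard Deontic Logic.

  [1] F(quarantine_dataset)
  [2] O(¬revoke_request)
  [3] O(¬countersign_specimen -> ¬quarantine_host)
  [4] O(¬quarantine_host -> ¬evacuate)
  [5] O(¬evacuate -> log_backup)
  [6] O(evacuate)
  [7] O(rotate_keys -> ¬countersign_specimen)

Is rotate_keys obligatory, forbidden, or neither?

Premise 6 states O(evacuate) outright.
Premise 4, O(¬quarantine_host -> ¬evacuate), contraposes to O(evacuate -> quarantine_host); with O(evacuate) we get O(quarantine_host).
Premise 3 is O(¬countersign_specimen -> ¬quarantine_host); contrapositively O(quarantine_host -> countersign_specimen). Since O(quarantine_host) holds, K gives O(countersign_specimen).
Premise 7 is O(rotate_keys -> ¬countersign_specimen); contrapositively O(countersign_specimen -> ¬rotate_keys). Since O(countersign_specimen) holds, K gives O(¬rotate_keys).
Premises 1, 2, 5 do not contribute to this derivation.
Thus O(¬rotate_keys), which is F(rotate_keys): rotate_keys is forbidden.

Forbidden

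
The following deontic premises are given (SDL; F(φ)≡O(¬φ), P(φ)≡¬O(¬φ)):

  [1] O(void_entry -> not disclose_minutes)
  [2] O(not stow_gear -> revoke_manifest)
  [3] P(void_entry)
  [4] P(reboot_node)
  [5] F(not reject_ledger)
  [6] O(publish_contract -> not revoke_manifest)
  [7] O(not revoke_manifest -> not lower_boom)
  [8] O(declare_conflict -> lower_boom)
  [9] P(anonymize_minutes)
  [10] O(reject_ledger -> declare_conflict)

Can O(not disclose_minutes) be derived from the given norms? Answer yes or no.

Premise 1 is O(void_entry -> not disclose_minutes), but O(void_entry) is not derivable from the premises (the permission P(void_entry) asserts only not O(not void_entry), not O(void_entry)), so it does not yield O(not disclose_minutes).
No other premise forces O(not disclose_minutes). An ideal world satisfying every premise can still have not disclose_minutes false, so O(not disclose_minutes) is not derivable.

No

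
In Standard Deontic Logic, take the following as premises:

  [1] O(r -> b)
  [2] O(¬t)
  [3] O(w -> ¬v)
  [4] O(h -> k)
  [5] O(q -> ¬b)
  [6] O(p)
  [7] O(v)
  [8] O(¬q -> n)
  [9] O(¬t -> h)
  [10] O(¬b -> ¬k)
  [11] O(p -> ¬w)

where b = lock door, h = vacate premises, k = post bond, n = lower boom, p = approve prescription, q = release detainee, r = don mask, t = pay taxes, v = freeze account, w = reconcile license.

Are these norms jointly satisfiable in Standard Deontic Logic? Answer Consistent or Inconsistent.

Consistent

Premise 3 is O(w -> ¬v), but O(w) is not derivable from the premises, so it does not yield O(¬v).
So O(¬v) is not derivable, and the apparent clash with O(v) does not arise.
A world satisfying every obligation exists (e.g. b=true, h=true, k=true, n=true, p=true, q=false, r=false, t=false, v=true, w=false); no atom is both obligatory and forbidden, so the set is consistent.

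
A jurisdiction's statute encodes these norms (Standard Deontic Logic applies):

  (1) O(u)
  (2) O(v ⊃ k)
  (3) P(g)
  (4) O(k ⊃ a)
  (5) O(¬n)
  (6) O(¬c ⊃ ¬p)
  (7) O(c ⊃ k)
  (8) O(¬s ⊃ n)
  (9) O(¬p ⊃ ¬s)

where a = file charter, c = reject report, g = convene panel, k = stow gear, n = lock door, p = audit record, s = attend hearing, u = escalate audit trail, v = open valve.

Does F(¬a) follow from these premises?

Yes

From premise 5 we have O(¬n).
Premise 8 is O(¬s ⊃ n); contrapositively O(¬n ⊃ s). Since O(¬n) holds, K gives O(s).
Premise 9 is O(¬p ⊃ ¬s); contrapositively O(s ⊃ p). Since O(s) holds, K gives O(p).
Premise 6 is O(¬c ⊃ ¬p); contrapositively O(p ⊃ c). Since O(p) holds, K gives O(c).
Premise 7 is O(c ⊃ k); since O(c), deontic closure gives O(k).
From O(k) and premise 4, O(k ⊃ a), we obtain O(a).
Premises 1, 2, 3 do not contribute to this derivation.
So O(a) holds, i.e. F(¬a). The claim follows.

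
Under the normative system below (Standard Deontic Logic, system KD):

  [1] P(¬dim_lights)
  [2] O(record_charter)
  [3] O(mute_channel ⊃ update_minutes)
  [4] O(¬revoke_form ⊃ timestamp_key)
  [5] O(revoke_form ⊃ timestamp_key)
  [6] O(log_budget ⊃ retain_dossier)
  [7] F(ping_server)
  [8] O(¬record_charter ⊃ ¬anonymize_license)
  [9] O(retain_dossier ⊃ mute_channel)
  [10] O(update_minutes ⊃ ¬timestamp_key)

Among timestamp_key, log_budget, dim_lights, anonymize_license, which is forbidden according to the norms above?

log_budget

Premises 4 and 5 are O(¬revoke_form ⊃ timestamp_key) and O(revoke_form ⊃ timestamp_key); every ideal world satisfies ¬revoke_form or revoke_form, so in either case timestamp_key holds — hence O(timestamp_key).
The contrapositive of premise 10 (O(update_minutes ⊃ ¬timestamp_key)) is O(timestamp_key ⊃ ¬update_minutes), and O(timestamp_key) is already established, so O(¬update_minutes).
The contrapositive of premise 3 (O(mute_channel ⊃ update_minutes)) is O(¬update_minutes ⊃ ¬mute_channel), and O(¬update_minutes) is already established, so O(¬mute_channel).
Premise 9 is O(retain_dossier ⊃ mute_channel); contrapositively O(¬mute_channel ⊃ ¬retain_dossier). Since O(¬mute_channel) holds, K gives O(¬retain_dossier).
Premise 6 is O(log_budget ⊃ retain_dossier); contrapositively O(¬retain_dossier ⊃ ¬log_budget). Since O(¬retain_dossier) holds, K gives O(¬log_budget).
So O(¬log_budget) holds, i.e. log_budget is forbidden. None of the other listed options is forbidden under the premises.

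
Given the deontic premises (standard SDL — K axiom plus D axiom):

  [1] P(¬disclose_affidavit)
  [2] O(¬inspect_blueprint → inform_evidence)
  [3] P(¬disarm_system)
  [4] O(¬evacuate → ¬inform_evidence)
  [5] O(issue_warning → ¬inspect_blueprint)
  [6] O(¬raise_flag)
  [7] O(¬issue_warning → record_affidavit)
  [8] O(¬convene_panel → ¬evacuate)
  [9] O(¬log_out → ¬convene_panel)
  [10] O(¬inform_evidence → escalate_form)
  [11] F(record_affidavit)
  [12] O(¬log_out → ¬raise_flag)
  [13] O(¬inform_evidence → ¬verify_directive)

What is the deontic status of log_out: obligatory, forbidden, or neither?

Obligatory

F(record_affidavit) at premise 11 means O(¬record_affidavit).
Premise 7 is O(¬issue_warning → record_affidavit); contrapositively O(¬record_affidavit → issue_warning). Since O(¬record_affidavit) holds, K gives O(issue_warning).
With premise 5, O(issue_warning → ¬inspect_blueprint), the K-axiom yields O(¬inspect_blueprint).
With premise 2, O(¬inspect_blueprint → inform_evidence), the K-axiom yields O(inform_evidence).
The contrapositive of premise 4 (O(¬evacuate → ¬inform_evidence)) is O(inform_evidence → evacuate), and O(inform_evidence) is already established, so O(evacuate).
Premise 8 is O(¬convene_panel → ¬evacuate); contrapositively O(evacuate → convene_panel). Since O(evacuate) holds, K gives O(convene_panel).
Premise 9, O(¬log_out → ¬convene_panel), contraposes to O(convene_panel → log_out); with O(convene_panel) we get O(log_out).
Premises 1, 3, 6, 10, 12, 13 do not contribute to this derivation.
Hence log_out is obligatory.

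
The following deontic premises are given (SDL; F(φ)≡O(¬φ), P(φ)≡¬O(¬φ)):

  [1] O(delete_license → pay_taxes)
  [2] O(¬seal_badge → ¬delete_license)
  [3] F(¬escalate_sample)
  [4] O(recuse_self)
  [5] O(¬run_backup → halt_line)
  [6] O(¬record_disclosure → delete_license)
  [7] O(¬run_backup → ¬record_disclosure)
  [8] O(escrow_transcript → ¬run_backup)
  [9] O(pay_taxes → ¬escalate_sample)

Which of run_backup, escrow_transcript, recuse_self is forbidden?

escrow_transcript

F(¬escalate_sample) at premise 3 means O(escalate_sample).
The contrapositive of premise 9 (O(pay_taxes → ¬escalate_sample)) is O(escalate_sample → ¬pay_taxes), and O(escalate_sample) is already established, so O(¬pay_taxes).
The contrapositive of premise 1 (O(delete_license → pay_taxes)) is O(¬pay_taxes → ¬delete_license), and O(¬pay_taxes) is already established, so O(¬delete_license).
Premise 6, O(¬record_disclosure → delete_license), contraposes to O(¬delete_license → record_disclosure); with O(¬delete_license) we get O(record_disclosure).
The contrapositive of premise 7 (O(¬run_backup → ¬record_disclosure)) is O(record_disclosure → run_backup), and O(record_disclosure) is already established, so O(run_backup).
Premise 8 is O(escrow_transcript → ¬run_backup); contrapositively O(run_backup → ¬escrow_transcript). Since O(run_backup) holds, K gives O(¬escrow_transcript).
So O(¬escrow_transcript) holds, i.e. escrow_transcript is forbidden. None of the other listed options is forbidden under the premises.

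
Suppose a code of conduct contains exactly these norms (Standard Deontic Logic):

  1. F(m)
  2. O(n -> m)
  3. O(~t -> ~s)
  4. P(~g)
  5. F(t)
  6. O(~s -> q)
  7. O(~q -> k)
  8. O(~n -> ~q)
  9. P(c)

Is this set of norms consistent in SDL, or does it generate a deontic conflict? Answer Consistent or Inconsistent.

Premise 5, F(t), is equivalent to O(~t).
With premise 3, O(~t -> ~s), the K-axiom yields O(~s).
Premise 6 is O(~s -> q); since O(~s), deontic closure gives O(q).
Premise 8, O(~n -> ~q), contraposes to O(q -> n); with O(q) we get O(n).
Applying K to premise 2 (O(n -> m)) and O(n) yields O(m).
However, F(m) at premise 1 amounts to O(~m).
We now have both O(m) and O(~m) — m is simultaneously obligatory and forbidden, violating the D-axiom.

Inconsistent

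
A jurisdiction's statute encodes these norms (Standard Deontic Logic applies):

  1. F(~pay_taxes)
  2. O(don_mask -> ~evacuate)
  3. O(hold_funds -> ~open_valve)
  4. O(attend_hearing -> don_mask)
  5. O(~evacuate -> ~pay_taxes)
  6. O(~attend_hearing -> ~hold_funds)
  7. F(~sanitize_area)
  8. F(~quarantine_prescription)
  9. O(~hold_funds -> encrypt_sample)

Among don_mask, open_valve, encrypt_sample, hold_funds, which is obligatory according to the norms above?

F(~pay_taxes) at premise 1 means O(pay_taxes).
Premise 5 is O(~evacuate -> ~pay_taxes); contrapositively O(pay_taxes -> evacuate). Since O(pay_taxes) holds, K gives O(evacuate).
Premise 2, O(don_mask -> ~evacuate), contraposes to O(evacuate -> ~don_mask); with O(evacuate) we get O(~don_mask).
Premise 4, O(attend_hearing -> don_mask), contraposes to O(~don_mask -> ~attend_hearing); with O(~don_mask) we get O(~attend_hearing).
From O(~attend_hearing) and premise 6, O(~attend_hearing -> ~hold_funds), we obtain O(~hold_funds).
From O(~hold_funds) and premise 9, O(~hold_funds -> encrypt_sample), we obtain O(encrypt_sample).
So O(encrypt_sample) holds — encrypt_sample is obligatory. None of the other listed options is made obligatory by any chain of premises.

encrypt_sample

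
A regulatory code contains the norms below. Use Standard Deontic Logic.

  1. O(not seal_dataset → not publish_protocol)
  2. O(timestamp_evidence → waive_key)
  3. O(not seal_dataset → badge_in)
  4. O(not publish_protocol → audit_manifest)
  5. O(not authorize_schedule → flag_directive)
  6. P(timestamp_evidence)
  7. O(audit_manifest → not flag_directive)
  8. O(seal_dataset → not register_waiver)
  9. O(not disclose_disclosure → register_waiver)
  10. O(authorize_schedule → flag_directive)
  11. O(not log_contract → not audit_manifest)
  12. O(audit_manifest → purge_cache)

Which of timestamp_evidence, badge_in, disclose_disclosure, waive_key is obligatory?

disclose_disclosure

By case analysis on authorize_schedule: premise 10 gives O(authorize_schedule → flag_directive) and premise 5 gives O(not authorize_schedule → flag_directive), so O(flag_directive) either way.
Premise 7, O(audit_manifest → not flag_directive), contraposes to O(flag_directive → not audit_manifest); with O(flag_directive) we get O(not audit_manifest).
Premise 4 is O(not publish_protocol → audit_manifest); contrapositively O(not audit_manifest → publish_protocol). Since O(not audit_manifest) holds, K gives O(publish_protocol).
The contrapositive of premise 1 (O(not seal_dataset → not publish_protocol)) is O(publish_protocol → seal_dataset), and O(publish_protocol) is already established, so O(seal_dataset).
From O(seal_dataset) and premise 8, O(seal_dataset → not register_waiver), we obtain O(not register_waiver).
The contrapositive of premise 9 (O(not disclose_disclosure → register_waiver)) is O(not register_waiver → disclose_disclosure), and O(not register_waiver) is already established, so O(disclose_disclosure).
So O(disclose_disclosure) holds — disclose_disclosure is obligatory. None of the other listed options is made obligatory by any chain of premises.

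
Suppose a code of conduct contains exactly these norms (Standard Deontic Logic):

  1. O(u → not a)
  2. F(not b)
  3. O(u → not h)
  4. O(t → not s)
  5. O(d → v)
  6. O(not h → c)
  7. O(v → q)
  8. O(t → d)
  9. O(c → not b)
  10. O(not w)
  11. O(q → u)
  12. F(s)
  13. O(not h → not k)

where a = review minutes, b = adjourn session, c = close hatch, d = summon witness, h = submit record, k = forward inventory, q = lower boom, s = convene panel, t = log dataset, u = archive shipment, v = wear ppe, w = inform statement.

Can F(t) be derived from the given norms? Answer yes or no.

Yes

F(not b) at premise 2 means O(b).
The contrapositive of premise 9 (O(c → not b)) is O(b → not c), and O(b) is already established, so O(not c).
The contrapositive of premise 6 (O(not h → c)) is O(not c → h), and O(not c) is already established, so O(h).
Premise 3, O(u → not h), contraposes to O(h → not u); with O(h) we get O(not u).
Premise 11 is O(q → u); contrapositively O(not u → not q). Since O(not u) holds, K gives O(not q).
Premise 7, O(v → q), contraposes to O(not q → not v); with O(not q) we get O(not v).
Premise 5 is O(d → v); contrapositively O(not v → not d). Since O(not v) holds, K gives O(not d).
The contrapositive of premise 8 (O(t → d)) is O(not d → not t), and O(not d) is already established, so O(not t).
Premises 1, 4, 10, 12, 13 do not contribute to this derivation.
So O(not t) holds, i.e. F(t). The claim follows.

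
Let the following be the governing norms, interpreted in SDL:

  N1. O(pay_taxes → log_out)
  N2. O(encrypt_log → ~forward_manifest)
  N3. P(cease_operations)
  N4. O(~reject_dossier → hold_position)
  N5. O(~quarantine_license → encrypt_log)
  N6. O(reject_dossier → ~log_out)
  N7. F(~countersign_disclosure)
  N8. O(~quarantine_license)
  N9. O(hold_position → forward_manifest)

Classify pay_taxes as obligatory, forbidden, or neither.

Forbidden

Premise 8 states O(~quarantine_license) outright.
With premise 5, O(~quarantine_license → encrypt_log), the K-axiom yields O(encrypt_log).
Premise 2 is O(encrypt_log → ~forward_manifest); since O(encrypt_log), deontic closure gives O(~forward_manifest).
Premise 9 is O(hold_position → forward_manifest); contrapositively O(~forward_manifest → ~hold_position). Since O(~forward_manifest) holds, K gives O(~hold_position).
Premise 4, O(~reject_dossier → hold_position), contraposes to O(~hold_position → reject_dossier); with O(~hold_position) we get O(reject_dossier).
Premise 6 is O(reject_dossier → ~log_out); since O(reject_dossier), deontic closure gives O(~log_out).
Premise 1 is O(pay_taxes → log_out); contrapositively O(~log_out → ~pay_taxes). Since O(~log_out) holds, K gives O(~pay_taxes).
Premises 3, 7 do not contribute to this derivation.
Thus O(~pay_taxes), which is F(pay_taxes): pay_taxes is forbidden.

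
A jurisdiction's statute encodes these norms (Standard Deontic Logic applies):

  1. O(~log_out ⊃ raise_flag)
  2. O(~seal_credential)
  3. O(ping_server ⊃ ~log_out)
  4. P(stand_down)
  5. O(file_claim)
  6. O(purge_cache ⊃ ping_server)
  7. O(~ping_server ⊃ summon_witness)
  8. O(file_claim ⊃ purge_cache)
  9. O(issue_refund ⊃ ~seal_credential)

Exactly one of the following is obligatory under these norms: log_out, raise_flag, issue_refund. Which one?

Premise 5 gives O(file_claim).
With premise 8, O(file_claim ⊃ purge_cache), the K-axiom yields O(purge_cache).
Applying K to premise 6 (O(purge_cache ⊃ ping_server)) and O(purge_cache) yields O(ping_server).
Premise 3 is O(ping_server ⊃ ~log_out); since O(ping_server), deontic closure gives O(~log_out).
From O(~log_out) and premise 1, O(~log_out ⊃ raise_flag), we obtain O(raise_flag).
So O(raise_flag) holds — raise_flag is obligatory. None of the other listed options is made obligatory by any chain of premises.

raise_flag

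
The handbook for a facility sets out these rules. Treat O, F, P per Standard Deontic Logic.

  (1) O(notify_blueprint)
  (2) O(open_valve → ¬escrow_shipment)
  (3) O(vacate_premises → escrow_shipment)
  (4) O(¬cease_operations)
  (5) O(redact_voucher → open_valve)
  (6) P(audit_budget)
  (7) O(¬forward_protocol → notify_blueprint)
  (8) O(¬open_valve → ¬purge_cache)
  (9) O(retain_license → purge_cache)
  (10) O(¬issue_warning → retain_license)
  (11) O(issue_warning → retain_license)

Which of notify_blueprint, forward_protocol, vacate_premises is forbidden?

vacate_premises

By case analysis on ¬issue_warning: premise 10 gives O(¬issue_warning → retain_license) and premise 11 gives O(issue_warning → retain_license), so O(retain_license) either way.
With premise 9, O(retain_license → purge_cache), the K-axiom yields O(purge_cache).
The contrapositive of premise 8 (O(¬open_valve → ¬purge_cache)) is O(purge_cache → open_valve), and O(purge_cache) is already established, so O(open_valve).
Applying K to premise 2 (O(open_valve → ¬escrow_shipment)) and O(open_valve) yields O(¬escrow_shipment).
Premise 3 is O(vacate_premises → escrow_shipment); contrapositively O(¬escrow_shipment → ¬vacate_premises). Since O(¬escrow_shipment) holds, K gives O(¬vacate_premises).
So O(¬vacate_premises) holds, i.e. vacate_premises is forbidden. None of the other listed options is forbidden under the premises.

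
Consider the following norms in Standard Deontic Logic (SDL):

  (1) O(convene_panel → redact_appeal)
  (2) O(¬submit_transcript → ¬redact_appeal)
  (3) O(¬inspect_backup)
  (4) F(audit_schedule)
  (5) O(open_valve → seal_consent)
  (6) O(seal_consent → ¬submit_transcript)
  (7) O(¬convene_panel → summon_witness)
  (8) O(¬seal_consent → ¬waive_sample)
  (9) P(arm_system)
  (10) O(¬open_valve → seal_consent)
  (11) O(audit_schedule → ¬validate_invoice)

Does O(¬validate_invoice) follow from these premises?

Premise 11 is O(audit_schedule → ¬validate_invoice), but O(audit_schedule) is not derivable from the premises, so it does not yield O(¬validate_invoice).
No other premise forces O(¬validate_invoice). An ideal world satisfying every premise can still have ¬validate_invoice false, so O(¬validate_invoice) is not derivable.

No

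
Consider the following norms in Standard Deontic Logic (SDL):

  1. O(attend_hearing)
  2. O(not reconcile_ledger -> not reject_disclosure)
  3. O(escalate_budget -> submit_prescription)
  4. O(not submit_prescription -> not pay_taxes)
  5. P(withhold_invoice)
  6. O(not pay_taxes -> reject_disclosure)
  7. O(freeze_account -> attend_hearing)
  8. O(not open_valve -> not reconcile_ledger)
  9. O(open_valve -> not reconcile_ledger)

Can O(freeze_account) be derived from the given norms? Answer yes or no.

No

Premise 7 is O(freeze_account -> attend_hearing); even if O(attend_hearing) held, inferring O(freeze_account) would be affirming the consequent — invalid.
No other premise forces O(freeze_account). An ideal world satisfying every premise can still have freeze_account false, so O(freeze_account) is not derivable.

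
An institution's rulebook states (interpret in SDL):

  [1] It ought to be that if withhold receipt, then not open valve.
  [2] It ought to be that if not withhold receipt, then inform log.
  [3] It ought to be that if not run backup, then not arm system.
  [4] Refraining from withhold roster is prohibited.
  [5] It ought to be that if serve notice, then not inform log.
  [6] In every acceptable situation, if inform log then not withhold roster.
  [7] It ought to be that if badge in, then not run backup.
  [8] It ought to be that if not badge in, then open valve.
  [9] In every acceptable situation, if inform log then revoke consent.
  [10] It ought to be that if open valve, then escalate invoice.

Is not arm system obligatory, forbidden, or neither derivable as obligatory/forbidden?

Obligatory

Premise 4 is F(¬withhold_roster), i.e. O(withhold_roster).
Premise 6 is O(inform_log → ¬withhold_roster); contrapositively O(withhold_roster → ¬inform_log). Since O(withhold_roster) holds, K gives O(¬inform_log).
Premise 2 is O(¬withhold_receipt → inform_log); contrapositively O(¬inform_log → withhold_receipt). Since O(¬inform_log) holds, K gives O(withhold_receipt).
With premise 1, O(withhold_receipt → ¬open_valve), the K-axiom yields O(¬open_valve).
Premise 8, O(¬badge_in → open_valve), contraposes to O(¬open_valve → badge_in); with O(¬open_valve) we get O(badge_in).
Premise 7 is O(badge_in → ¬run_backup); since O(badge_in), deontic closure gives O(¬run_backup).
With premise 3, O(¬run_backup → ¬arm_system), the K-axiom yields O(¬arm_system).
Premises 5, 9, 10 do not contribute to this derivation.
Hence ¬arm_system is obligatory.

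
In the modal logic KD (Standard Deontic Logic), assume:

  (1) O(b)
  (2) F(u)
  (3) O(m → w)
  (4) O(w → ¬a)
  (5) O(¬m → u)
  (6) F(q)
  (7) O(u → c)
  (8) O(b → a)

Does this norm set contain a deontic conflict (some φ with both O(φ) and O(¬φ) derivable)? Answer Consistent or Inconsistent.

Inconsistent

F(u) at premise 2 means O(¬u).
Premise 5 is O(¬m → u); contrapositively O(¬u → m). Since O(¬u) holds, K gives O(m).
With premise 3, O(m → w), the K-axiom yields O(w).
Premise 4 is O(w → ¬a); since O(w), deontic closure gives O(¬a).
The contrapositive of premise 8 (O(b → a)) is O(¬a → ¬b), and O(¬a) is already established, so O(¬b).
However, premise 1 gives O(b).
We now have both O(¬b) and O(b) — b is simultaneously obligatory and forbidden, violating the D-axiom.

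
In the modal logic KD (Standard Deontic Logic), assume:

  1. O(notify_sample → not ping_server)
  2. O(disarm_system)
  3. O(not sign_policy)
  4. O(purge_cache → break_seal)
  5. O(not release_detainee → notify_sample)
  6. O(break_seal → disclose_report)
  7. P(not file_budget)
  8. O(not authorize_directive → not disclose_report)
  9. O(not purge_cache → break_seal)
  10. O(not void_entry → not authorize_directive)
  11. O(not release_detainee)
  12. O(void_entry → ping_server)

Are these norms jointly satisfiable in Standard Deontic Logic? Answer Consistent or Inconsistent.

Inconsistent

Premises 9 and 4 are O(not purge_cache → break_seal) and O(purge_cache → break_seal); every ideal world satisfies not purge_cache or purge_cache, so in either case break_seal holds — hence O(break_seal).
Premise 6 is O(break_seal → disclose_report); since O(break_seal), deontic closure gives O(disclose_report).
The contrapositive of premise 8 (O(not authorize_directive → not disclose_report)) is O(disclose_report → authorize_directive), and O(disclose_report) is already established, so O(authorize_directive).
The contrapositive of premise 10 (O(not void_entry → not authorize_directive)) is O(authorize_directive → void_entry), and O(authorize_directive) is already established, so O(void_entry).
With premise 12, O(void_entry → ping_server), the K-axiom yields O(ping_server).
Premise 1 is O(notify_sample → not ping_server); contrapositively O(ping_server → not notify_sample). Since O(ping_server) holds, K gives O(not notify_sample).
The contrapositive of premise 5 (O(not release_detainee → notify_sample)) is O(not notify_sample → release_detainee), and O(not notify_sample) is already established, so O(release_detainee).
However, premise 11 gives O(not release_detainee).
We now have both O(release_detainee) and O(not release_detainee) — release_detainee is simultaneously obligatory and forbidden, violating the D-axiom.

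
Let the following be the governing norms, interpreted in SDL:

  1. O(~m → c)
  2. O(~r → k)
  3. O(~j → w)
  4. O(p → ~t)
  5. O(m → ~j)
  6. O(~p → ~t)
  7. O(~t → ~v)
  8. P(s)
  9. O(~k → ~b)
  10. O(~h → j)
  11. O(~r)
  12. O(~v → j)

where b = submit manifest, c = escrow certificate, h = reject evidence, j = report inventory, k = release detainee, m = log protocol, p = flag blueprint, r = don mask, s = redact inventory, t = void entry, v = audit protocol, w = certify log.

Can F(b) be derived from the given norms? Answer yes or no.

Premise 9 is O(~k → ~b), but O(~k) is not derivable from the premises, so it does not yield O(~b).
No other premise forces O(~b). An ideal world satisfying every premise can still have b true, so F(b) is not derivable.

No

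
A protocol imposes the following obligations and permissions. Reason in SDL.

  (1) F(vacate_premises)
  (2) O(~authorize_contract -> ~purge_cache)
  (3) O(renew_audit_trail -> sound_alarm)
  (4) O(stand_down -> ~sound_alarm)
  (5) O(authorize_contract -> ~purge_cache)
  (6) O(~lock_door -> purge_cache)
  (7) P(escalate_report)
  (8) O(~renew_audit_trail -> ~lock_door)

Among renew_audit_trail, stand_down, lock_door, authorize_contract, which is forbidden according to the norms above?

stand_down

By case analysis on ~authorize_contract: premise 2 gives O(~authorize_contract -> ~purge_cache) and premise 5 gives O(authorize_contract -> ~purge_cache), so O(~purge_cache) either way.
The contrapositive of premise 6 (O(~lock_door -> purge_cache)) is O(~purge_cache -> lock_door), and O(~purge_cache) is already established, so O(lock_door).
Premise 8, O(~renew_audit_trail -> ~lock_door), contraposes to O(lock_door -> renew_audit_trail); with O(lock_door) we get O(renew_audit_trail).
From O(renew_audit_trail) and premise 3, O(renew_audit_trail -> sound_alarm), we obtain O(sound_alarm).
The contrapositive of premise 4 (O(stand_down -> ~sound_alarm)) is O(sound_alarm -> ~stand_down), and O(sound_alarm) is already established, so O(~stand_down).
So O(~stand_down) holds, i.e. stand_down is forbidden. None of the other listed options is forbidden under the premises.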